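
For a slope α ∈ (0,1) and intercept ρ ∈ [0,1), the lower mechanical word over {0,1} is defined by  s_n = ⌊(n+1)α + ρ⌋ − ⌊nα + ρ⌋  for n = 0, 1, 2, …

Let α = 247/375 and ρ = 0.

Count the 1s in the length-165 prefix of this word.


#1s = Σ_{n=0}^{164} s_n = Σ_{n=0}^{164} (⌊(n+1)α+ρ⌋ − ⌊nα+ρ⌋)
the sum telescopes: every ⌊nα+ρ⌋ with 0 < n < 165 appears once with + and once with −, leaving ⌊165α+ρ⌋ − ⌊0·α+ρ⌋
165α + ρ = (165·247) / 375 = 40755/375
ρ = 0/375
⌊40755/375⌋ = 108,  ⌊0/375⌋ = 0
#1s = 108 − 0 = 108

108


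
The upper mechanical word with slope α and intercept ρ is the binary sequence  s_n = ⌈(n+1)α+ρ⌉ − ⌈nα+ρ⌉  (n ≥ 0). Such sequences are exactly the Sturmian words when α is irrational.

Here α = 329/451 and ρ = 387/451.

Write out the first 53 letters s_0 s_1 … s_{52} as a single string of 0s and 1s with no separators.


11101101110111011011101110111011011101110110111011101

n=0: ⌈(1·329+387)/451⌉ − ⌈(0·329+387)/451⌉ = ⌈716/451⌉ − ⌈387/451⌉ = 2 − 1 = 1
n=1: ⌈(2·329+387)/451⌉ − ⌈(1·329+387)/451⌉ = ⌈1045/451⌉ − ⌈716/451⌉ = 3 − 2 = 1
n=2: ⌈(3·329+387)/451⌉ − ⌈(2·329+387)/451⌉ = ⌈1374/451⌉ − ⌈1045/451⌉ = 4 − 3 = 1
n=3: ⌈(4·329+387)/451⌉ − ⌈(3·329+387)/451⌉ = ⌈1703/451⌉ − ⌈1374/451⌉ = 4 − 4 = 0
n=4: ⌈(5·329+387)/451⌉ − ⌈(4·329+387)/451⌉ = ⌈2032/451⌉ − ⌈1703/451⌉ = 5 − 4 = 1
n=5: ⌈(6·329+387)/451⌉ − ⌈(5·329+387)/451⌉ = ⌈2361/451⌉ − ⌈2032/451⌉ = 6 − 5 = 1
n=6: ⌈(7·329+387)/451⌉ − ⌈(6·329+387)/451⌉ = ⌈2690/451⌉ − ⌈2361/451⌉ = 6 − 6 = 0
n=7: ⌈(8·329+387)/451⌉ − ⌈(7·329+387)/451⌉ = ⌈3019/451⌉ − ⌈2690/451⌉ = 7 − 6 = 1
n=8: ⌈(9·329+387)/451⌉ − ⌈(8·329+387)/451⌉ = ⌈3348/451⌉ − ⌈3019/451⌉ = 8 − 7 = 1
n=9: ⌈(10·329+387)/451⌉ − ⌈(9·329+387)/451⌉ = ⌈3677/451⌉ − ⌈3348/451⌉ = 9 − 8 = 1
n=10: ⌈(11·329+387)/451⌉ − ⌈(10·329+387)/451⌉ = ⌈4006/451⌉ − ⌈3677/451⌉ = 9 − 9 = 0
n=11: ⌈(12·329+387)/451⌉ − ⌈(11·329+387)/451⌉ = ⌈4335/451⌉ − ⌈4006/451⌉ = 10 − 9 = 1
n=12: ⌈(13·329+387)/451⌉ − ⌈(12·329+387)/451⌉ = ⌈4664/451⌉ − ⌈4335/451⌉ = 11 − 10 = 1
n=13: ⌈(14·329+387)/451⌉ − ⌈(13·329+387)/451⌉ = ⌈4993/451⌉ − ⌈4664/451⌉ = 12 − 11 = 1
n=14: ⌈(15·329+387)/451⌉ − ⌈(14·329+387)/451⌉ = ⌈5322/451⌉ − ⌈4993/451⌉ = 12 − 12 = 0
n=15: ⌈(16·329+387)/451⌉ − ⌈(15·329+387)/451⌉ = ⌈5651/451⌉ − ⌈5322/451⌉ = 13 − 12 = 1
n=16: ⌈(17·329+387)/451⌉ − ⌈(16·329+387)/451⌉ = ⌈5980/451⌉ − ⌈5651/451⌉ = 14 − 13 = 1
n=17: ⌈(18·329+387)/451⌉ − ⌈(17·329+387)/451⌉ = ⌈6309/451⌉ − ⌈5980/451⌉ = 14 − 14 = 0
n=18: ⌈(19·329+387)/451⌉ − ⌈(18·329+387)/451⌉ = ⌈6638/451⌉ − ⌈6309/451⌉ = 15 − 14 = 1
n=19: ⌈(20·329+387)/451⌉ − ⌈(19·329+387)/451⌉ = ⌈6967/451⌉ − ⌈6638/451⌉ = 16 − 15 = 1
n=20: ⌈(21·329+387)/451⌉ − ⌈(20·329+387)/451⌉ = ⌈7296/451⌉ − ⌈6967/451⌉ = 17 − 16 = 1
n=21: ⌈(22·329+387)/451⌉ − ⌈(21·329+387)/451⌉ = ⌈7625/451⌉ − ⌈7296/451⌉ = 17 − 17 = 0
n=22: ⌈(23·329+387)/451⌉ − ⌈(22·329+387)/451⌉ = ⌈7954/451⌉ − ⌈7625/451⌉ = 18 − 17 = 1
n=23: ⌈(24·329+387)/451⌉ − ⌈(23·329+387)/451⌉ = ⌈8283/451⌉ − ⌈7954/451⌉ = 19 − 18 = 1
n=24: ⌈(25·329+387)/451⌉ − ⌈(24·329+387)/451⌉ = ⌈8612/451⌉ − ⌈8283/451⌉ = 20 − 19 = 1
n=25: ⌈(26·329+387)/451⌉ − ⌈(25·329+387)/451⌉ = ⌈8941/451⌉ − ⌈8612/451⌉ = 20 − 20 = 0
n=26: ⌈(27·329+387)/451⌉ − ⌈(26·329+387)/451⌉ = ⌈9270/451⌉ − ⌈8941/451⌉ = 21 − 20 = 1
n=27: ⌈(28·329+387)/451⌉ − ⌈(27·329+387)/451⌉ = ⌈9599/451⌉ − ⌈9270/451⌉ = 22 − 21 = 1
n=28: ⌈(29·329+387)/451⌉ − ⌈(28·329+387)/451⌉ = ⌈9928/451⌉ − ⌈9599/451⌉ = 23 − 22 = 1
n=29: ⌈(30·329+387)/451⌉ − ⌈(29·329+387)/451⌉ = ⌈10257/451⌉ − ⌈9928/451⌉ = 23 − 23 = 0
n=30: ⌈(31·329+387)/451⌉ − ⌈(30·329+387)/451⌉ = ⌈10586/451⌉ − ⌈10257/451⌉ = 24 − 23 = 1
n=31: ⌈(32·329+387)/451⌉ − ⌈(31·329+387)/451⌉ = ⌈10915/451⌉ − ⌈10586/451⌉ = 25 − 24 = 1
n=32: ⌈(33·329+387)/451⌉ − ⌈(32·329+387)/451⌉ = ⌈11244/451⌉ − ⌈10915/451⌉ = 25 − 25 = 0
n=33: ⌈(34·329+387)/451⌉ − ⌈(33·329+387)/451⌉ = ⌈11573/451⌉ − ⌈11244/451⌉ = 26 − 25 = 1
n=34: ⌈(35·329+387)/451⌉ − ⌈(34·329+387)/451⌉ = ⌈11902/451⌉ − ⌈11573/451⌉ = 27 − 26 = 1
n=35: ⌈(36·329+387)/451⌉ − ⌈(35·329+387)/451⌉ = ⌈12231/451⌉ − ⌈11902/451⌉ = 28 − 27 = 1
n=36: ⌈(37·329+387)/451⌉ − ⌈(36·329+387)/451⌉ = ⌈12560/451⌉ − ⌈12231/451⌉ = 28 − 28 = 0
n=37: ⌈(38·329+387)/451⌉ − ⌈(37·329+387)/451⌉ = ⌈12889/451⌉ − ⌈12560/451⌉ = 29 − 28 = 1
n=38: ⌈(39·329+387)/451⌉ − ⌈(38·329+387)/451⌉ = ⌈13218/451⌉ − ⌈12889/451⌉ = 30 − 29 = 1
n=39: ⌈(40·329+387)/451⌉ − ⌈(39·329+387)/451⌉ = ⌈13547/451⌉ − ⌈13218/451⌉ = 31 − 30 = 1
n=40: ⌈(41·329+387)/451⌉ − ⌈(40·329+387)/451⌉ = ⌈13876/451⌉ − ⌈13547/451⌉ = 31 − 31 = 0
n=41: ⌈(42·329+387)/451⌉ − ⌈(41·329+387)/451⌉ = ⌈14205/451⌉ − ⌈13876/451⌉ = 32 − 31 = 1
n=42: ⌈(43·329+387)/451⌉ − ⌈(42·329+387)/451⌉ = ⌈14534/451⌉ − ⌈14205/451⌉ = 33 − 32 = 1
n=43: ⌈(44·329+387)/451⌉ − ⌈(43·329+387)/451⌉ = ⌈14863/451⌉ − ⌈14534/451⌉ = 33 − 33 = 0
n=44: ⌈(45·329+387)/451⌉ − ⌈(44·329+387)/451⌉ = ⌈15192/451⌉ − ⌈14863/451⌉ = 34 − 33 = 1
n=45: ⌈(46·329+387)/451⌉ − ⌈(45·329+387)/451⌉ = ⌈15521/451⌉ − ⌈15192/451⌉ = 35 − 34 = 1
n=46: ⌈(47·329+387)/451⌉ − ⌈(46·329+387)/451⌉ = ⌈15850/451⌉ − ⌈15521/451⌉ = 36 − 35 = 1
n=47: ⌈(48·329+387)/451⌉ − ⌈(47·329+387)/451⌉ = ⌈16179/451⌉ − ⌈15850/451⌉ = 36 − 36 = 0
n=48: ⌈(49·329+387)/451⌉ − ⌈(48·329+387)/451⌉ = ⌈16508/451⌉ − ⌈16179/451⌉ = 37 − 36 = 1
n=49: ⌈(50·329+387)/451⌉ − ⌈(49·329+387)/451⌉ = ⌈16837/451⌉ − ⌈16508/451⌉ = 38 − 37 = 1
n=50: ⌈(51·329+387)/451⌉ − ⌈(50·329+387)/451⌉ = ⌈17166/451⌉ − ⌈16837/451⌉ = 39 − 38 = 1
n=51: ⌈(52·329+387)/451⌉ − ⌈(51·329+387)/451⌉ = ⌈17495/451⌉ − ⌈17166/451⌉ = 39 − 39 = 0
n=52: ⌈(53·329+387)/451⌉ − ⌈(52·329+387)/451⌉ = ⌈17824/451⌉ − ⌈17495/451⌉ = 40 − 39 = 1


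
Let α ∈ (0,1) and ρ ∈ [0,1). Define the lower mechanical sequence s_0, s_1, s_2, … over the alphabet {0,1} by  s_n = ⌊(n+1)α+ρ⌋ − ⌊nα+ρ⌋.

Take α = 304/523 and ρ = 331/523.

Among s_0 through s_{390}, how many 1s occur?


#1s = Σ_{n=0}^{390} s_n = Σ_{n=0}^{390} (⌊(n+1)α+ρ⌋ − ⌊nα+ρ⌋)
the sum telescopes: every ⌊nα+ρ⌋ with 0 < n < 391 appears once with + and once with −, leaving ⌊391α+ρ⌋ − ⌊0·α+ρ⌋
391α + ρ = (391·304 + 331) / 523 = 119195/523
ρ = 331/523
⌊119195/523⌋ = 227,  ⌊331/523⌋ = 0
#1s = 227 − 0 = 227

227


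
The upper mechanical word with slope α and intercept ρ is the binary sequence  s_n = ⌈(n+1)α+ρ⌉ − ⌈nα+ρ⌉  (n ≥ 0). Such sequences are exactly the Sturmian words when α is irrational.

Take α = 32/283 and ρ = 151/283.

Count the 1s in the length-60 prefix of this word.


#1s = Σ_{n=0}^{59} s_n = Σ_{n=0}^{59} (⌈(n+1)α+ρ⌉ − ⌈nα+ρ⌉)
the sum telescopes: every ⌈nα+ρ⌉ with 0 < n < 60 appears once with + and once with −, leaving ⌈60α+ρ⌉ − ⌈0·α+ρ⌉
60α + ρ = (60·32 + 151) / 283 = 2071/283
ρ = 151/283
⌈2071/283⌉ = 8,  ⌈151/283⌉ = 1
#1s = 8 − 1 = 7

7


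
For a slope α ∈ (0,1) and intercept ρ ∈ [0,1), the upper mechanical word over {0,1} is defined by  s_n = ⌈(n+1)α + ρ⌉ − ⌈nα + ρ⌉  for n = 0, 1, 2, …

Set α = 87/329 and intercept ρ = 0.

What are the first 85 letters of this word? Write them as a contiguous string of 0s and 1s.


1001000100010001001000100010001000100100010001000100100010001000100010010001000100010

n=0: ⌈(1·87)/329⌉ − ⌈(0·87)/329⌉ = ⌈87/329⌉ − ⌈0/329⌉ = 1 − 0 = 1
n=1: ⌈(2·87)/329⌉ − ⌈(1·87)/329⌉ = ⌈174/329⌉ − ⌈87/329⌉ = 1 − 1 = 0
n=2: ⌈(3·87)/329⌉ − ⌈(2·87)/329⌉ = ⌈261/329⌉ − ⌈174/329⌉ = 1 − 1 = 0
n=3: ⌈(4·87)/329⌉ − ⌈(3·87)/329⌉ = ⌈348/329⌉ − ⌈261/329⌉ = 2 − 1 = 1
n=4: ⌈(5·87)/329⌉ − ⌈(4·87)/329⌉ = ⌈435/329⌉ − ⌈348/329⌉ = 2 − 2 = 0
n=5: ⌈(6·87)/329⌉ − ⌈(5·87)/329⌉ = ⌈522/329⌉ − ⌈435/329⌉ = 2 − 2 = 0
n=6: ⌈(7·87)/329⌉ − ⌈(6·87)/329⌉ = ⌈609/329⌉ − ⌈522/329⌉ = 2 − 2 = 0
n=7: ⌈(8·87)/329⌉ − ⌈(7·87)/329⌉ = ⌈696/329⌉ − ⌈609/329⌉ = 3 − 2 = 1
n=8: ⌈(9·87)/329⌉ − ⌈(8·87)/329⌉ = ⌈783/329⌉ − ⌈696/329⌉ = 3 − 3 = 0
n=9: ⌈(10·87)/329⌉ − ⌈(9·87)/329⌉ = ⌈870/329⌉ − ⌈783/329⌉ = 3 − 3 = 0
n=10: ⌈(11·87)/329⌉ − ⌈(10·87)/329⌉ = ⌈957/329⌉ − ⌈870/329⌉ = 3 − 3 = 0
n=11: ⌈(12·87)/329⌉ − ⌈(11·87)/329⌉ = ⌈1044/329⌉ − ⌈957/329⌉ = 4 − 3 = 1
n=12: ⌈(13·87)/329⌉ − ⌈(12·87)/329⌉ = ⌈1131/329⌉ − ⌈1044/329⌉ = 4 − 4 = 0
n=13: ⌈(14·87)/329⌉ − ⌈(13·87)/329⌉ = ⌈1218/329⌉ − ⌈1131/329⌉ = 4 − 4 = 0
n=14: ⌈(15·87)/329⌉ − ⌈(14·87)/329⌉ = ⌈1305/329⌉ − ⌈1218/329⌉ = 4 − 4 = 0
n=15: ⌈(16·87)/329⌉ − ⌈(15·87)/329⌉ = ⌈1392/329⌉ − ⌈1305/329⌉ = 5 − 4 = 1
n=16: ⌈(17·87)/329⌉ − ⌈(16·87)/329⌉ = ⌈1479/329⌉ − ⌈1392/329⌉ = 5 − 5 = 0
n=17: ⌈(18·87)/329⌉ − ⌈(17·87)/329⌉ = ⌈1566/329⌉ − ⌈1479/329⌉ = 5 − 5 = 0
n=18: ⌈(19·87)/329⌉ − ⌈(18·87)/329⌉ = ⌈1653/329⌉ − ⌈1566/329⌉ = 6 − 5 = 1
n=19: ⌈(20·87)/329⌉ − ⌈(19·87)/329⌉ = ⌈1740/329⌉ − ⌈1653/329⌉ = 6 − 6 = 0
n=20: ⌈(21·87)/329⌉ − ⌈(20·87)/329⌉ = ⌈1827/329⌉ − ⌈1740/329⌉ = 6 − 6 = 0
n=21: ⌈(22·87)/329⌉ − ⌈(21·87)/329⌉ = ⌈1914/329⌉ − ⌈1827/329⌉ = 6 − 6 = 0
n=22: ⌈(23·87)/329⌉ − ⌈(22·87)/329⌉ = ⌈2001/329⌉ − ⌈1914/329⌉ = 7 − 6 = 1
n=23: ⌈(24·87)/329⌉ − ⌈(23·87)/329⌉ = ⌈2088/329⌉ − ⌈2001/329⌉ = 7 − 7 = 0
n=24: ⌈(25·87)/329⌉ − ⌈(24·87)/329⌉ = ⌈2175/329⌉ − ⌈2088/329⌉ = 7 − 7 = 0
n=25: ⌈(26·87)/329⌉ − ⌈(25·87)/329⌉ = ⌈2262/329⌉ − ⌈2175/329⌉ = 7 − 7 = 0
n=26: ⌈(27·87)/329⌉ − ⌈(26·87)/329⌉ = ⌈2349/329⌉ − ⌈2262/329⌉ = 8 − 7 = 1
n=27: ⌈(28·87)/329⌉ − ⌈(27·87)/329⌉ = ⌈2436/329⌉ − ⌈2349/329⌉ = 8 − 8 = 0
n=28: ⌈(29·87)/329⌉ − ⌈(28·87)/329⌉ = ⌈2523/329⌉ − ⌈2436/329⌉ = 8 − 8 = 0
n=29: ⌈(30·87)/329⌉ − ⌈(29·87)/329⌉ = ⌈2610/329⌉ − ⌈2523/329⌉ = 8 − 8 = 0
n=30: ⌈(31·87)/329⌉ − ⌈(30·87)/329⌉ = ⌈2697/329⌉ − ⌈2610/329⌉ = 9 − 8 = 1
n=31: ⌈(32·87)/329⌉ − ⌈(31·87)/329⌉ = ⌈2784/329⌉ − ⌈2697/329⌉ = 9 − 9 = 0
n=32: ⌈(33·87)/329⌉ − ⌈(32·87)/329⌉ = ⌈2871/329⌉ − ⌈2784/329⌉ = 9 − 9 = 0
n=33: ⌈(34·87)/329⌉ − ⌈(33·87)/329⌉ = ⌈2958/329⌉ − ⌈2871/329⌉ = 9 − 9 = 0
n=34: ⌈(35·87)/329⌉ − ⌈(34·87)/329⌉ = ⌈3045/329⌉ − ⌈2958/329⌉ = 10 − 9 = 1
n=35: ⌈(36·87)/329⌉ − ⌈(35·87)/329⌉ = ⌈3132/329⌉ − ⌈3045/329⌉ = 10 − 10 = 0
n=36: ⌈(37·87)/329⌉ − ⌈(36·87)/329⌉ = ⌈3219/329⌉ − ⌈3132/329⌉ = 10 − 10 = 0
n=37: ⌈(38·87)/329⌉ − ⌈(37·87)/329⌉ = ⌈3306/329⌉ − ⌈3219/329⌉ = 11 − 10 = 1
n=38: ⌈(39·87)/329⌉ − ⌈(38·87)/329⌉ = ⌈3393/329⌉ − ⌈3306/329⌉ = 11 − 11 = 0
n=39: ⌈(40·87)/329⌉ − ⌈(39·87)/329⌉ = ⌈3480/329⌉ − ⌈3393/329⌉ = 11 − 11 = 0
n=40: ⌈(41·87)/329⌉ − ⌈(40·87)/329⌉ = ⌈3567/329⌉ − ⌈3480/329⌉ = 11 − 11 = 0
n=41: ⌈(42·87)/329⌉ − ⌈(41·87)/329⌉ = ⌈3654/329⌉ − ⌈3567/329⌉ = 12 − 11 = 1
n=42: ⌈(43·87)/329⌉ − ⌈(42·87)/329⌉ = ⌈3741/329⌉ − ⌈3654/329⌉ = 12 − 12 = 0
n=43: ⌈(44·87)/329⌉ − ⌈(43·87)/329⌉ = ⌈3828/329⌉ − ⌈3741/329⌉ = 12 − 12 = 0
n=44: ⌈(45·87)/329⌉ − ⌈(44·87)/329⌉ = ⌈3915/329⌉ − ⌈3828/329⌉ = 12 − 12 = 0
n=45: ⌈(46·87)/329⌉ − ⌈(45·87)/329⌉ = ⌈4002/329⌉ − ⌈3915/329⌉ = 13 − 12 = 1
n=46: ⌈(47·87)/329⌉ − ⌈(46·87)/329⌉ = ⌈4089/329⌉ − ⌈4002/329⌉ = 13 − 13 = 0
n=47: ⌈(48·87)/329⌉ − ⌈(47·87)/329⌉ = ⌈4176/329⌉ − ⌈4089/329⌉ = 13 − 13 = 0
n=48: ⌈(49·87)/329⌉ − ⌈(48·87)/329⌉ = ⌈4263/329⌉ − ⌈4176/329⌉ = 13 − 13 = 0
n=49: ⌈(50·87)/329⌉ − ⌈(49·87)/329⌉ = ⌈4350/329⌉ − ⌈4263/329⌉ = 14 − 13 = 1
n=50: ⌈(51·87)/329⌉ − ⌈(50·87)/329⌉ = ⌈4437/329⌉ − ⌈4350/329⌉ = 14 − 14 = 0
n=51: ⌈(52·87)/329⌉ − ⌈(51·87)/329⌉ = ⌈4524/329⌉ − ⌈4437/329⌉ = 14 − 14 = 0
n=52: ⌈(53·87)/329⌉ − ⌈(52·87)/329⌉ = ⌈4611/329⌉ − ⌈4524/329⌉ = 15 − 14 = 1
n=53: ⌈(54·87)/329⌉ − ⌈(53·87)/329⌉ = ⌈4698/329⌉ − ⌈4611/329⌉ = 15 − 15 = 0
n=54: ⌈(55·87)/329⌉ − ⌈(54·87)/329⌉ = ⌈4785/329⌉ − ⌈4698/329⌉ = 15 − 15 = 0
n=55: ⌈(56·87)/329⌉ − ⌈(55·87)/329⌉ = ⌈4872/329⌉ − ⌈4785/329⌉ = 15 − 15 = 0
n=56: ⌈(57·87)/329⌉ − ⌈(56·87)/329⌉ = ⌈4959/329⌉ − ⌈4872/329⌉ = 16 − 15 = 1
n=57: ⌈(58·87)/329⌉ − ⌈(57·87)/329⌉ = ⌈5046/329⌉ − ⌈4959/329⌉ = 16 − 16 = 0
n=58: ⌈(59·87)/329⌉ − ⌈(58·87)/329⌉ = ⌈5133/329⌉ − ⌈5046/329⌉ = 16 − 16 = 0
n=59: ⌈(60·87)/329⌉ − ⌈(59·87)/329⌉ = ⌈5220/329⌉ − ⌈5133/329⌉ = 16 − 16 = 0
n=60: ⌈(61·87)/329⌉ − ⌈(60·87)/329⌉ = ⌈5307/329⌉ − ⌈5220/329⌉ = 17 − 16 = 1
n=61: ⌈(62·87)/329⌉ − ⌈(61·87)/329⌉ = ⌈5394/329⌉ − ⌈5307/329⌉ = 17 − 17 = 0
n=62: ⌈(63·87)/329⌉ − ⌈(62·87)/329⌉ = ⌈5481/329⌉ − ⌈5394/329⌉ = 17 − 17 = 0
n=63: ⌈(64·87)/329⌉ − ⌈(63·87)/329⌉ = ⌈5568/329⌉ − ⌈5481/329⌉ = 17 − 17 = 0
n=64: ⌈(65·87)/329⌉ − ⌈(64·87)/329⌉ = ⌈5655/329⌉ − ⌈5568/329⌉ = 18 − 17 = 1
n=65: ⌈(66·87)/329⌉ − ⌈(65·87)/329⌉ = ⌈5742/329⌉ − ⌈5655/329⌉ = 18 − 18 = 0
n=66: ⌈(67·87)/329⌉ − ⌈(66·87)/329⌉ = ⌈5829/329⌉ − ⌈5742/329⌉ = 18 − 18 = 0
n=67: ⌈(68·87)/329⌉ − ⌈(67·87)/329⌉ = ⌈5916/329⌉ − ⌈5829/329⌉ = 18 − 18 = 0
n=68: ⌈(69·87)/329⌉ − ⌈(68·87)/329⌉ = ⌈6003/329⌉ − ⌈5916/329⌉ = 19 − 18 = 1
n=69: ⌈(70·87)/329⌉ − ⌈(69·87)/329⌉ = ⌈6090/329⌉ − ⌈6003/329⌉ = 19 − 19 = 0
n=70: ⌈(71·87)/329⌉ − ⌈(70·87)/329⌉ = ⌈6177/329⌉ − ⌈6090/329⌉ = 19 − 19 = 0
n=71: ⌈(72·87)/329⌉ − ⌈(71·87)/329⌉ = ⌈6264/329⌉ − ⌈6177/329⌉ = 20 − 19 = 1
n=72: ⌈(73·87)/329⌉ − ⌈(72·87)/329⌉ = ⌈6351/329⌉ − ⌈6264/329⌉ = 20 − 20 = 0
n=73: ⌈(74·87)/329⌉ − ⌈(73·87)/329⌉ = ⌈6438/329⌉ − ⌈6351/329⌉ = 20 − 20 = 0
n=74: ⌈(75·87)/329⌉ − ⌈(74·87)/329⌉ = ⌈6525/329⌉ − ⌈6438/329⌉ = 20 − 20 = 0
n=75: ⌈(76·87)/329⌉ − ⌈(75·87)/329⌉ = ⌈6612/329⌉ − ⌈6525/329⌉ = 21 − 20 = 1
n=76: ⌈(77·87)/329⌉ − ⌈(76·87)/329⌉ = ⌈6699/329⌉ − ⌈6612/329⌉ = 21 − 21 = 0
n=77: ⌈(78·87)/329⌉ − ⌈(77·87)/329⌉ = ⌈6786/329⌉ − ⌈6699/329⌉ = 21 − 21 = 0
n=78: ⌈(79·87)/329⌉ − ⌈(78·87)/329⌉ = ⌈6873/329⌉ − ⌈6786/329⌉ = 21 − 21 = 0
n=79: ⌈(80·87)/329⌉ − ⌈(79·87)/329⌉ = ⌈6960/329⌉ − ⌈6873/329⌉ = 22 − 21 = 1
n=80: ⌈(81·87)/329⌉ − ⌈(80·87)/329⌉ = ⌈7047/329⌉ − ⌈6960/329⌉ = 22 − 22 = 0
n=81: ⌈(82·87)/329⌉ − ⌈(81·87)/329⌉ = ⌈7134/329⌉ − ⌈7047/329⌉ = 22 − 22 = 0
n=82: ⌈(83·87)/329⌉ − ⌈(82·87)/329⌉ = ⌈7221/329⌉ − ⌈7134/329⌉ = 22 − 22 = 0
n=83: ⌈(84·87)/329⌉ − ⌈(83·87)/329⌉ = ⌈7308/329⌉ − ⌈7221/329⌉ = 23 − 22 = 1
n=84: ⌈(85·87)/329⌉ − ⌈(84·87)/329⌉ = ⌈7395/329⌉ − ⌈7308/329⌉ = 23 − 23 = 0


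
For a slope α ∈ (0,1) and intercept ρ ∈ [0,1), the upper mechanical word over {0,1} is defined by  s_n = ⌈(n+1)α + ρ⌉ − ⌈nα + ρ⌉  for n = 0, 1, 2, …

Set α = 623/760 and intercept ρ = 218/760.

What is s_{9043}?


(n+1)α + ρ = (9044·623 + 218) / 760 = 5634630/760
nα + ρ     = (9043·623 + 218) / 760 = 5634007/760
⌈5634630/760⌉ = 7414,  ⌈5634007/760⌉ = 7414
s_{9043} = 7414 − 7414 = 0

0


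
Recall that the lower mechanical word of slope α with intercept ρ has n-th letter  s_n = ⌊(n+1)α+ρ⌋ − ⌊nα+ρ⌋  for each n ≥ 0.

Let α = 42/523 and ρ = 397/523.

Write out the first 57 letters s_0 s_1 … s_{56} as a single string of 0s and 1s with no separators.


001000000000000100000000000100000000000010000000000010000

n=0: ⌊(1·42+397)/523⌋ − ⌊(0·42+397)/523⌋ = ⌊439/523⌋ − ⌊397/523⌋ = 0 − 0 = 0
n=1: ⌊(2·42+397)/523⌋ − ⌊(1·42+397)/523⌋ = ⌊481/523⌋ − ⌊439/523⌋ = 0 − 0 = 0
n=2: ⌊(3·42+397)/523⌋ − ⌊(2·42+397)/523⌋ = ⌊523/523⌋ − ⌊481/523⌋ = 1 − 0 = 1
n=3: ⌊(4·42+397)/523⌋ − ⌊(3·42+397)/523⌋ = ⌊565/523⌋ − ⌊523/523⌋ = 1 − 1 = 0
n=4: ⌊(5·42+397)/523⌋ − ⌊(4·42+397)/523⌋ = ⌊607/523⌋ − ⌊565/523⌋ = 1 − 1 = 0
n=5: ⌊(6·42+397)/523⌋ − ⌊(5·42+397)/523⌋ = ⌊649/523⌋ − ⌊607/523⌋ = 1 − 1 = 0
n=6: ⌊(7·42+397)/523⌋ − ⌊(6·42+397)/523⌋ = ⌊691/523⌋ − ⌊649/523⌋ = 1 − 1 = 0
n=7: ⌊(8·42+397)/523⌋ − ⌊(7·42+397)/523⌋ = ⌊733/523⌋ − ⌊691/523⌋ = 1 − 1 = 0
n=8: ⌊(9·42+397)/523⌋ − ⌊(8·42+397)/523⌋ = ⌊775/523⌋ − ⌊733/523⌋ = 1 − 1 = 0
n=9: ⌊(10·42+397)/523⌋ − ⌊(9·42+397)/523⌋ = ⌊817/523⌋ − ⌊775/523⌋ = 1 − 1 = 0
n=10: ⌊(11·42+397)/523⌋ − ⌊(10·42+397)/523⌋ = ⌊859/523⌋ − ⌊817/523⌋ = 1 − 1 = 0
n=11: ⌊(12·42+397)/523⌋ − ⌊(11·42+397)/523⌋ = ⌊901/523⌋ − ⌊859/523⌋ = 1 − 1 = 0
n=12: ⌊(13·42+397)/523⌋ − ⌊(12·42+397)/523⌋ = ⌊943/523⌋ − ⌊901/523⌋ = 1 − 1 = 0
n=13: ⌊(14·42+397)/523⌋ − ⌊(13·42+397)/523⌋ = ⌊985/523⌋ − ⌊943/523⌋ = 1 − 1 = 0
n=14: ⌊(15·42+397)/523⌋ − ⌊(14·42+397)/523⌋ = ⌊1027/523⌋ − ⌊985/523⌋ = 1 − 1 = 0
n=15: ⌊(16·42+397)/523⌋ − ⌊(15·42+397)/523⌋ = ⌊1069/523⌋ − ⌊1027/523⌋ = 2 − 1 = 1
n=16: ⌊(17·42+397)/523⌋ − ⌊(16·42+397)/523⌋ = ⌊1111/523⌋ − ⌊1069/523⌋ = 2 − 2 = 0
n=17: ⌊(18·42+397)/523⌋ − ⌊(17·42+397)/523⌋ = ⌊1153/523⌋ − ⌊1111/523⌋ = 2 − 2 = 0
n=18: ⌊(19·42+397)/523⌋ − ⌊(18·42+397)/523⌋ = ⌊1195/523⌋ − ⌊1153/523⌋ = 2 − 2 = 0
n=19: ⌊(20·42+397)/523⌋ − ⌊(19·42+397)/523⌋ = ⌊1237/523⌋ − ⌊1195/523⌋ = 2 − 2 = 0
n=20: ⌊(21·42+397)/523⌋ − ⌊(20·42+397)/523⌋ = ⌊1279/523⌋ − ⌊1237/523⌋ = 2 − 2 = 0
n=21: ⌊(22·42+397)/523⌋ − ⌊(21·42+397)/523⌋ = ⌊1321/523⌋ − ⌊1279/523⌋ = 2 − 2 = 0
n=22: ⌊(23·42+397)/523⌋ − ⌊(22·42+397)/523⌋ = ⌊1363/523⌋ − ⌊1321/523⌋ = 2 − 2 = 0
n=23: ⌊(24·42+397)/523⌋ − ⌊(23·42+397)/523⌋ = ⌊1405/523⌋ − ⌊1363/523⌋ = 2 − 2 = 0
n=24: ⌊(25·42+397)/523⌋ − ⌊(24·42+397)/523⌋ = ⌊1447/523⌋ − ⌊1405/523⌋ = 2 − 2 = 0
n=25: ⌊(26·42+397)/523⌋ − ⌊(25·42+397)/523⌋ = ⌊1489/523⌋ − ⌊1447/523⌋ = 2 − 2 = 0
n=26: ⌊(27·42+397)/523⌋ − ⌊(26·42+397)/523⌋ = ⌊1531/523⌋ − ⌊1489/523⌋ = 2 − 2 = 0
n=27: ⌊(28·42+397)/523⌋ − ⌊(27·42+397)/523⌋ = ⌊1573/523⌋ − ⌊1531/523⌋ = 3 − 2 = 1
n=28: ⌊(29·42+397)/523⌋ − ⌊(28·42+397)/523⌋ = ⌊1615/523⌋ − ⌊1573/523⌋ = 3 − 3 = 0
n=29: ⌊(30·42+397)/523⌋ − ⌊(29·42+397)/523⌋ = ⌊1657/523⌋ − ⌊1615/523⌋ = 3 − 3 = 0
n=30: ⌊(31·42+397)/523⌋ − ⌊(30·42+397)/523⌋ = ⌊1699/523⌋ − ⌊1657/523⌋ = 3 − 3 = 0
n=31: ⌊(32·42+397)/523⌋ − ⌊(31·42+397)/523⌋ = ⌊1741/523⌋ − ⌊1699/523⌋ = 3 − 3 = 0
n=32: ⌊(33·42+397)/523⌋ − ⌊(32·42+397)/523⌋ = ⌊1783/523⌋ − ⌊1741/523⌋ = 3 − 3 = 0
n=33: ⌊(34·42+397)/523⌋ − ⌊(33·42+397)/523⌋ = ⌊1825/523⌋ − ⌊1783/523⌋ = 3 − 3 = 0
n=34: ⌊(35·42+397)/523⌋ − ⌊(34·42+397)/523⌋ = ⌊1867/523⌋ − ⌊1825/523⌋ = 3 − 3 = 0
n=35: ⌊(36·42+397)/523⌋ − ⌊(35·42+397)/523⌋ = ⌊1909/523⌋ − ⌊1867/523⌋ = 3 − 3 = 0
n=36: ⌊(37·42+397)/523⌋ − ⌊(36·42+397)/523⌋ = ⌊1951/523⌋ − ⌊1909/523⌋ = 3 − 3 = 0
n=37: ⌊(38·42+397)/523⌋ − ⌊(37·42+397)/523⌋ = ⌊1993/523⌋ − ⌊1951/523⌋ = 3 − 3 = 0
n=38: ⌊(39·42+397)/523⌋ − ⌊(38·42+397)/523⌋ = ⌊2035/523⌋ − ⌊1993/523⌋ = 3 − 3 = 0
n=39: ⌊(40·42+397)/523⌋ − ⌊(39·42+397)/523⌋ = ⌊2077/523⌋ − ⌊2035/523⌋ = 3 − 3 = 0
n=40: ⌊(41·42+397)/523⌋ − ⌊(40·42+397)/523⌋ = ⌊2119/523⌋ − ⌊2077/523⌋ = 4 − 3 = 1
n=41: ⌊(42·42+397)/523⌋ − ⌊(41·42+397)/523⌋ = ⌊2161/523⌋ − ⌊2119/523⌋ = 4 − 4 = 0
n=42: ⌊(43·42+397)/523⌋ − ⌊(42·42+397)/523⌋ = ⌊2203/523⌋ − ⌊2161/523⌋ = 4 − 4 = 0
n=43: ⌊(44·42+397)/523⌋ − ⌊(43·42+397)/523⌋ = ⌊2245/523⌋ − ⌊2203/523⌋ = 4 − 4 = 0
n=44: ⌊(45·42+397)/523⌋ − ⌊(44·42+397)/523⌋ = ⌊2287/523⌋ − ⌊2245/523⌋ = 4 − 4 = 0
n=45: ⌊(46·42+397)/523⌋ − ⌊(45·42+397)/523⌋ = ⌊2329/523⌋ − ⌊2287/523⌋ = 4 − 4 = 0
n=46: ⌊(47·42+397)/523⌋ − ⌊(46·42+397)/523⌋ = ⌊2371/523⌋ − ⌊2329/523⌋ = 4 − 4 = 0
n=47: ⌊(48·42+397)/523⌋ − ⌊(47·42+397)/523⌋ = ⌊2413/523⌋ − ⌊2371/523⌋ = 4 − 4 = 0
n=48: ⌊(49·42+397)/523⌋ − ⌊(48·42+397)/523⌋ = ⌊2455/523⌋ − ⌊2413/523⌋ = 4 − 4 = 0
n=49: ⌊(50·42+397)/523⌋ − ⌊(49·42+397)/523⌋ = ⌊2497/523⌋ − ⌊2455/523⌋ = 4 − 4 = 0
n=50: ⌊(51·42+397)/523⌋ − ⌊(50·42+397)/523⌋ = ⌊2539/523⌋ − ⌊2497/523⌋ = 4 − 4 = 0
n=51: ⌊(52·42+397)/523⌋ − ⌊(51·42+397)/523⌋ = ⌊2581/523⌋ − ⌊2539/523⌋ = 4 − 4 = 0
n=52: ⌊(53·42+397)/523⌋ − ⌊(52·42+397)/523⌋ = ⌊2623/523⌋ − ⌊2581/523⌋ = 5 − 4 = 1
n=53: ⌊(54·42+397)/523⌋ − ⌊(53·42+397)/523⌋ = ⌊2665/523⌋ − ⌊2623/523⌋ = 5 − 5 = 0
n=54: ⌊(55·42+397)/523⌋ − ⌊(54·42+397)/523⌋ = ⌊2707/523⌋ − ⌊2665/523⌋ = 5 − 5 = 0
n=55: ⌊(56·42+397)/523⌋ − ⌊(55·42+397)/523⌋ = ⌊2749/523⌋ − ⌊2707/523⌋ = 5 − 5 = 0
n=56: ⌊(57·42+397)/523⌋ − ⌊(56·42+397)/523⌋ = ⌊2791/523⌋ − ⌊2749/523⌋ = 5 − 5 = 0


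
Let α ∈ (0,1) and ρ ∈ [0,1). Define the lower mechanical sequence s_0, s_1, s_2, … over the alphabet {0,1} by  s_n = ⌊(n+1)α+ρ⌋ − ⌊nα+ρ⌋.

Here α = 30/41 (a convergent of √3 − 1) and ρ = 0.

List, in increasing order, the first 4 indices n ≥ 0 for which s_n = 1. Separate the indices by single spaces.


n=0: ⌊30/41⌋−⌊0/41⌋ = 0−0 = 0
n=1: ⌊60/41⌋−⌊30/41⌋ = 1−0 = 1  ← one
n=2: ⌊90/41⌋−⌊60/41⌋ = 2−1 = 1  ← one
n=3: ⌊120/41⌋−⌊90/41⌋ = 2−2 = 0
n=4: ⌊150/41⌋−⌊120/41⌋ = 3−2 = 1  ← one
n=5: ⌊180/41⌋−⌊150/41⌋ = 4−3 = 1  ← one
positions of the first 4 ones: 1 2 4 5

1 2 4 5


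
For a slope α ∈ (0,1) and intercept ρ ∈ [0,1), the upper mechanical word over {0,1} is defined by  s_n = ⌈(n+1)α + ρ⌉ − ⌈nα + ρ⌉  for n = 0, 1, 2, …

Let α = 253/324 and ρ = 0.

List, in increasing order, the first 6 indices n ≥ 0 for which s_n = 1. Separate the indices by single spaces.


0 1 2 3 5 6

n=0: ⌈253/324⌉−⌈0/324⌉ = 1−0 = 1  ← one
n=1: ⌈506/324⌉−⌈253/324⌉ = 2−1 = 1  ← one
n=2: ⌈759/324⌉−⌈506/324⌉ = 3−2 = 1  ← one
n=3: ⌈1012/324⌉−⌈759/324⌉ = 4−3 = 1  ← one
n=4: ⌈1265/324⌉−⌈1012/324⌉ = 4−4 = 0
n=5: ⌈1518/324⌉−⌈1265/324⌉ = 5−4 = 1  ← one
n=6: ⌈1771/324⌉−⌈1518/324⌉ = 6−5 = 1  ← one
positions of the first 6 ones: 0 1 2 3 5 6


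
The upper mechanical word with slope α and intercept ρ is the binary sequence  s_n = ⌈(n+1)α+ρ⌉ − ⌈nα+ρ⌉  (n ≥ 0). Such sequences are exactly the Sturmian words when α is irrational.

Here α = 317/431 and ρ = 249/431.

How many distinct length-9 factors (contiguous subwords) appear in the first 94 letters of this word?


t_n = ⌈(n·317+249)/431⌉ for n = 0 … 94:
  n=0…9: ⌈249/431⌉=1 ⌈566/431⌉=2 ⌈883/431⌉=3 ⌈1200/431⌉=3 ⌈1517/431⌉=4 ⌈1834/431⌉=5 ⌈2151/431⌉=5 ⌈2468/431⌉=6 ⌈2785/431⌉=7 ⌈3102/431⌉=8
  n=10…19: ⌈3419/431⌉=8 ⌈3736/431⌉=9 ⌈4053/431⌉=10 ⌈4370/431⌉=11 ⌈4687/431⌉=11 ⌈5004/431⌉=12 ⌈5321/431⌉=13 ⌈5638/431⌉=14 ⌈5955/431⌉=14 ⌈6272/431⌉=15
  n=20…29: ⌈6589/431⌉=16 ⌈6906/431⌉=17 ⌈7223/431⌉=17 ⌈7540/431⌉=18 ⌈7857/431⌉=19 ⌈8174/431⌉=19 ⌈8491/431⌉=20 ⌈8808/431⌉=21 ⌈9125/431⌉=22 ⌈9442/431⌉=22
  n=30…39: ⌈9759/431⌉=23 ⌈10076/431⌉=24 ⌈10393/431⌉=25 ⌈10710/431⌉=25 ⌈11027/431⌉=26 ⌈11344/431⌉=27 ⌈11661/431⌉=28 ⌈11978/431⌉=28 ⌈12295/431⌉=29 ⌈12612/431⌉=30
  n=40…49: ⌈12929/431⌉=30 ⌈13246/431⌉=31 ⌈13563/431⌉=32 ⌈13880/431⌉=33 ⌈14197/431⌉=33 ⌈14514/431⌉=34 ⌈14831/431⌉=35 ⌈15148/431⌉=36 ⌈15465/431⌉=36 ⌈15782/431⌉=37
  n=50…59: ⌈16099/431⌉=38 ⌈16416/431⌉=39 ⌈16733/431⌉=39 ⌈17050/431⌉=40 ⌈17367/431⌉=41 ⌈17684/431⌉=42 ⌈18001/431⌉=42 ⌈18318/431⌉=43 ⌈18635/431⌉=44 ⌈18952/431⌉=44
  n=60…69: ⌈19269/431⌉=45 ⌈19586/431⌉=46 ⌈19903/431⌉=47 ⌈20220/431⌉=47 ⌈20537/431⌉=48 ⌈20854/431⌉=49 ⌈21171/431⌉=50 ⌈21488/431⌉=50 ⌈21805/431⌉=51 ⌈22122/431⌉=52
  n=70…79: ⌈22439/431⌉=53 ⌈22756/431⌉=53 ⌈23073/431⌉=54 ⌈23390/431⌉=55 ⌈23707/431⌉=56 ⌈24024/431⌉=56 ⌈24341/431⌉=57 ⌈24658/431⌉=58 ⌈24975/431⌉=58 ⌈25292/431⌉=59
  n=80…89: ⌈25609/431⌉=60 ⌈25926/431⌉=61 ⌈26243/431⌉=61 ⌈26560/431⌉=62 ⌈26877/431⌉=63 ⌈27194/431⌉=64 ⌈27511/431⌉=64 ⌈27828/431⌉=65 ⌈28145/431⌉=66 ⌈28462/431⌉=67
  n=90…94: ⌈28779/431⌉=67 ⌈29096/431⌉=68 ⌈29413/431⌉=69 ⌈29730/431⌉=69 ⌈30047/431⌉=70
s_n = t_(n+1) − t_n for n = 0 … 93 gives
prefix = 1101101110111011101110110111011101110110111011101110111011011101110111011101101110111011101101
slide a length-9 window over [0..8] … [85..93] (86 windows); first occurrence of each distinct factor:
  [  0..  8] 110110111
  [  1..  9] 101101110
  [  2.. 10] 011011101
  [  3.. 11] 110111011
  [  4.. 12] 101110111
  [  5.. 13] 011101110
  [  6.. 14] 111011101
  [ 16.. 24] 101110110
  [ 17.. 25] 011101101
  [ 18.. 26] 111011011
  (the other 76 windows repeat one of these)
distinct factors: {011011101, 011101101, 011101110, 101101110, 101110110, 101110111, 110110111, 110111011, 111011011, 111011101}
count = 10  (Sturmian bound for length 9 is 10)

10


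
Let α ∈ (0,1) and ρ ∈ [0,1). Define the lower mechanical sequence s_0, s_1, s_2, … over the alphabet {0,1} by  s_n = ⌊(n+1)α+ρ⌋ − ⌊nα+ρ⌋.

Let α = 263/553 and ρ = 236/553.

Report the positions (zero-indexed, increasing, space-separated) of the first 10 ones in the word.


1 3 5 7 9 11 13 15 18 20

n=0: ⌊499/553⌋−⌊236/553⌋ = 0−0 = 0
n=1: ⌊762/553⌋−⌊499/553⌋ = 1−0 = 1  ← one
n=2: ⌊1025/553⌋−⌊762/553⌋ = 1−1 = 0
n=3: ⌊1288/553⌋−⌊1025/553⌋ = 2−1 = 1  ← one
n=4: ⌊1551/553⌋−⌊1288/553⌋ = 2−2 = 0
n=5: ⌊1814/553⌋−⌊1551/553⌋ = 3−2 = 1  ← one
n=6: ⌊2077/553⌋−⌊1814/553⌋ = 3−3 = 0
n=7: ⌊2340/553⌋−⌊2077/553⌋ = 4−3 = 1  ← one
n=8: ⌊2603/553⌋−⌊2340/553⌋ = 4−4 = 0
n=9: ⌊2866/553⌋−⌊2603/553⌋ = 5−4 = 1  ← one
n=10: ⌊3129/553⌋−⌊2866/553⌋ = 5−5 = 0
n=11: ⌊3392/553⌋−⌊3129/553⌋ = 6−5 = 1  ← one
n=12: ⌊3655/553⌋−⌊3392/553⌋ = 6−6 = 0
n=13: ⌊3918/553⌋−⌊3655/553⌋ = 7−6 = 1  ← one
n=14: ⌊4181/553⌋−⌊3918/553⌋ = 7−7 = 0
n=15: ⌊4444/553⌋−⌊4181/553⌋ = 8−7 = 1  ← one
n=16: ⌊4707/553⌋−⌊4444/553⌋ = 8−8 = 0
n=17: ⌊4970/553⌋−⌊4707/553⌋ = 8−8 = 0
n=18: ⌊5233/553⌋−⌊4970/553⌋ = 9−8 = 1  ← one
n=19: ⌊5496/553⌋−⌊5233/553⌋ = 9−9 = 0
n=20: ⌊5759/553⌋−⌊5496/553⌋ = 10−9 = 1  ← one
positions of the first 10 ones: 1 3 5 7 9 11 13 15 18 20


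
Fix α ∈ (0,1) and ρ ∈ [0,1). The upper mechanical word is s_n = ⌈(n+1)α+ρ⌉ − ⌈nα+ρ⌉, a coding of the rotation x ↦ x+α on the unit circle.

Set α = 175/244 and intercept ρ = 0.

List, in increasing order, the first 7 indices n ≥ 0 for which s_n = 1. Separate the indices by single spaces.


0 1 2 4 5 6 8

n=0: ⌈175/244⌉−⌈0/244⌉ = 1−0 = 1  ← one
n=1: ⌈350/244⌉−⌈175/244⌉ = 2−1 = 1  ← one
n=2: ⌈525/244⌉−⌈350/244⌉ = 3−2 = 1  ← one
n=3: ⌈700/244⌉−⌈525/244⌉ = 3−3 = 0
n=4: ⌈875/244⌉−⌈700/244⌉ = 4−3 = 1  ← one
n=5: ⌈1050/244⌉−⌈875/244⌉ = 5−4 = 1  ← one
n=6: ⌈1225/244⌉−⌈1050/244⌉ = 6−5 = 1  ← one
n=7: ⌈1400/244⌉−⌈1225/244⌉ = 6−6 = 0
n=8: ⌈1575/244⌉−⌈1400/244⌉ = 7−6 = 1  ← one
positions of the first 7 ones: 0 1 2 4 5 6 8


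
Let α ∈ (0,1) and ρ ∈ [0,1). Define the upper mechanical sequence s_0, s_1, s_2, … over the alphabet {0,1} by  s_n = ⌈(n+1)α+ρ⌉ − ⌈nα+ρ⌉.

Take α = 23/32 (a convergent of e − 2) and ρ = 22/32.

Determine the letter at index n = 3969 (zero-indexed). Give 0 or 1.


(n+1)α + ρ = (3970·23 + 22) / 32 = 91332/32
nα + ρ     = (3969·23 + 22) / 32 = 91309/32
⌈91332/32⌉ = 2855,  ⌈91309/32⌉ = 2854
s_{3969} = 2855 − 2854 = 1

1


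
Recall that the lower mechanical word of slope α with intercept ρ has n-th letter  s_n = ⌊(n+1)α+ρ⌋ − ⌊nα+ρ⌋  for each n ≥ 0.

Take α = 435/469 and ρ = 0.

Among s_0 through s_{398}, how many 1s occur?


370

#1s = Σ_{n=0}^{398} s_n = Σ_{n=0}^{398} (⌊(n+1)α+ρ⌋ − ⌊nα+ρ⌋)
the sum telescopes: every ⌊nα+ρ⌋ with 0 < n < 399 appears once with + and once with −, leaving ⌊399α+ρ⌋ − ⌊0·α+ρ⌋
399α + ρ = (399·435) / 469 = 173565/469
ρ = 0/469
⌊173565/469⌋ = 370,  ⌊0/469⌋ = 0
#1s = 370 − 0 = 370


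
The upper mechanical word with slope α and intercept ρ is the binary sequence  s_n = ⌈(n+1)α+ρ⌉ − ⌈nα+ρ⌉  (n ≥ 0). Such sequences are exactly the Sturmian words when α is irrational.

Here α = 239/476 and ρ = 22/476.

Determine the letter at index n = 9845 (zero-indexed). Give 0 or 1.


0

(n+1)α + ρ = (9846·239 + 22) / 476 = 2353216/476
nα + ρ     = (9845·239 + 22) / 476 = 2352977/476
⌈2353216/476⌉ = 4944,  ⌈2352977/476⌉ = 4944
s_{9845} = 4944 − 4944 = 0


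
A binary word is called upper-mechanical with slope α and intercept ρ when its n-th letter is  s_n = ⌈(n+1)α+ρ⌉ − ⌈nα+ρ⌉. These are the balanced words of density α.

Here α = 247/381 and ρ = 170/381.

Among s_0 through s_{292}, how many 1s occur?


190

#1s = Σ_{n=0}^{292} s_n = Σ_{n=0}^{292} (⌈(n+1)α+ρ⌉ − ⌈nα+ρ⌉)
the sum telescopes: every ⌈nα+ρ⌉ with 0 < n < 293 appears once with + and once with −, leaving ⌈293α+ρ⌉ − ⌈0·α+ρ⌉
293α + ρ = (293·247 + 170) / 381 = 72541/381
ρ = 170/381
⌈72541/381⌉ = 191,  ⌈170/381⌉ = 1
#1s = 191 − 1 = 190


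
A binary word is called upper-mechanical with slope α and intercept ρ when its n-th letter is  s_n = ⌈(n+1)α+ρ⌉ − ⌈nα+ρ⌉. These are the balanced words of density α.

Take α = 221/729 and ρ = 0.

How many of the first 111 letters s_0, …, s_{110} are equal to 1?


#1s = Σ_{n=0}^{110} s_n = Σ_{n=0}^{110} (⌈(n+1)α+ρ⌉ − ⌈nα+ρ⌉)
the sum telescopes: every ⌈nα+ρ⌉ with 0 < n < 111 appears once with + and once with −, leaving ⌈111α+ρ⌉ − ⌈0·α+ρ⌉
111α + ρ = (111·221) / 729 = 24531/729
ρ = 0/729
⌈24531/729⌉ = 34,  ⌈0/729⌉ = 0
#1s = 34 − 0 = 34

34


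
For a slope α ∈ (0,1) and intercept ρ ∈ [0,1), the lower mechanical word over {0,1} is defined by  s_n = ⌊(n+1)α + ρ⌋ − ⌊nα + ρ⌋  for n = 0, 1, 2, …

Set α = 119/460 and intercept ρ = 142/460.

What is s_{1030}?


1

(n+1)α + ρ = (1031·119 + 142) / 460 = 122831/460
nα + ρ     = (1030·119 + 142) / 460 = 122712/460
⌊122831/460⌋ = 267,  ⌊122712/460⌋ = 266
s_{1030} = 267 − 266 = 1


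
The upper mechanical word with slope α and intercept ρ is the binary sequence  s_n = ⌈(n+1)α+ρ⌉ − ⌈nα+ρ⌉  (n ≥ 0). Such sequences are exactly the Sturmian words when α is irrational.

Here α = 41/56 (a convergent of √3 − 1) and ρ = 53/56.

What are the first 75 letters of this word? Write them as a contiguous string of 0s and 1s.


111011101101110111011101101110111011101101110111011101101110111011011101110

n=0: ⌈(1·41+53)/56⌉ − ⌈(0·41+53)/56⌉ = ⌈94/56⌉ − ⌈53/56⌉ = 2 − 1 = 1
n=1: ⌈(2·41+53)/56⌉ − ⌈(1·41+53)/56⌉ = ⌈135/56⌉ − ⌈94/56⌉ = 3 − 2 = 1
n=2: ⌈(3·41+53)/56⌉ − ⌈(2·41+53)/56⌉ = ⌈176/56⌉ − ⌈135/56⌉ = 4 − 3 = 1
n=3: ⌈(4·41+53)/56⌉ − ⌈(3·41+53)/56⌉ = ⌈217/56⌉ − ⌈176/56⌉ = 4 − 4 = 0
n=4: ⌈(5·41+53)/56⌉ − ⌈(4·41+53)/56⌉ = ⌈258/56⌉ − ⌈217/56⌉ = 5 − 4 = 1
n=5: ⌈(6·41+53)/56⌉ − ⌈(5·41+53)/56⌉ = ⌈299/56⌉ − ⌈258/56⌉ = 6 − 5 = 1
n=6: ⌈(7·41+53)/56⌉ − ⌈(6·41+53)/56⌉ = ⌈340/56⌉ − ⌈299/56⌉ = 7 − 6 = 1
n=7: ⌈(8·41+53)/56⌉ − ⌈(7·41+53)/56⌉ = ⌈381/56⌉ − ⌈340/56⌉ = 7 − 7 = 0
n=8: ⌈(9·41+53)/56⌉ − ⌈(8·41+53)/56⌉ = ⌈422/56⌉ − ⌈381/56⌉ = 8 − 7 = 1
n=9: ⌈(10·41+53)/56⌉ − ⌈(9·41+53)/56⌉ = ⌈463/56⌉ − ⌈422/56⌉ = 9 − 8 = 1
n=10: ⌈(11·41+53)/56⌉ − ⌈(10·41+53)/56⌉ = ⌈504/56⌉ − ⌈463/56⌉ = 9 − 9 = 0
n=11: ⌈(12·41+53)/56⌉ − ⌈(11·41+53)/56⌉ = ⌈545/56⌉ − ⌈504/56⌉ = 10 − 9 = 1
n=12: ⌈(13·41+53)/56⌉ − ⌈(12·41+53)/56⌉ = ⌈586/56⌉ − ⌈545/56⌉ = 11 − 10 = 1
n=13: ⌈(14·41+53)/56⌉ − ⌈(13·41+53)/56⌉ = ⌈627/56⌉ − ⌈586/56⌉ = 12 − 11 = 1
n=14: ⌈(15·41+53)/56⌉ − ⌈(14·41+53)/56⌉ = ⌈668/56⌉ − ⌈627/56⌉ = 12 − 12 = 0
n=15: ⌈(16·41+53)/56⌉ − ⌈(15·41+53)/56⌉ = ⌈709/56⌉ − ⌈668/56⌉ = 13 − 12 = 1
n=16: ⌈(17·41+53)/56⌉ − ⌈(16·41+53)/56⌉ = ⌈750/56⌉ − ⌈709/56⌉ = 14 − 13 = 1
n=17: ⌈(18·41+53)/56⌉ − ⌈(17·41+53)/56⌉ = ⌈791/56⌉ − ⌈750/56⌉ = 15 − 14 = 1
n=18: ⌈(19·41+53)/56⌉ − ⌈(18·41+53)/56⌉ = ⌈832/56⌉ − ⌈791/56⌉ = 15 − 15 = 0
n=19: ⌈(20·41+53)/56⌉ − ⌈(19·41+53)/56⌉ = ⌈873/56⌉ − ⌈832/56⌉ = 16 − 15 = 1
n=20: ⌈(21·41+53)/56⌉ − ⌈(20·41+53)/56⌉ = ⌈914/56⌉ − ⌈873/56⌉ = 17 − 16 = 1
n=21: ⌈(22·41+53)/56⌉ − ⌈(21·41+53)/56⌉ = ⌈955/56⌉ − ⌈914/56⌉ = 18 − 17 = 1
n=22: ⌈(23·41+53)/56⌉ − ⌈(22·41+53)/56⌉ = ⌈996/56⌉ − ⌈955/56⌉ = 18 − 18 = 0
n=23: ⌈(24·41+53)/56⌉ − ⌈(23·41+53)/56⌉ = ⌈1037/56⌉ − ⌈996/56⌉ = 19 − 18 = 1
n=24: ⌈(25·41+53)/56⌉ − ⌈(24·41+53)/56⌉ = ⌈1078/56⌉ − ⌈1037/56⌉ = 20 − 19 = 1
n=25: ⌈(26·41+53)/56⌉ − ⌈(25·41+53)/56⌉ = ⌈1119/56⌉ − ⌈1078/56⌉ = 20 − 20 = 0
n=26: ⌈(27·41+53)/56⌉ − ⌈(26·41+53)/56⌉ = ⌈1160/56⌉ − ⌈1119/56⌉ = 21 − 20 = 1
n=27: ⌈(28·41+53)/56⌉ − ⌈(27·41+53)/56⌉ = ⌈1201/56⌉ − ⌈1160/56⌉ = 22 − 21 = 1
n=28: ⌈(29·41+53)/56⌉ − ⌈(28·41+53)/56⌉ = ⌈1242/56⌉ − ⌈1201/56⌉ = 23 − 22 = 1
n=29: ⌈(30·41+53)/56⌉ − ⌈(29·41+53)/56⌉ = ⌈1283/56⌉ − ⌈1242/56⌉ = 23 − 23 = 0
n=30: ⌈(31·41+53)/56⌉ − ⌈(30·41+53)/56⌉ = ⌈1324/56⌉ − ⌈1283/56⌉ = 24 − 23 = 1
n=31: ⌈(32·41+53)/56⌉ − ⌈(31·41+53)/56⌉ = ⌈1365/56⌉ − ⌈1324/56⌉ = 25 − 24 = 1
n=32: ⌈(33·41+53)/56⌉ − ⌈(32·41+53)/56⌉ = ⌈1406/56⌉ − ⌈1365/56⌉ = 26 − 25 = 1
n=33: ⌈(34·41+53)/56⌉ − ⌈(33·41+53)/56⌉ = ⌈1447/56⌉ − ⌈1406/56⌉ = 26 − 26 = 0
n=34: ⌈(35·41+53)/56⌉ − ⌈(34·41+53)/56⌉ = ⌈1488/56⌉ − ⌈1447/56⌉ = 27 − 26 = 1
n=35: ⌈(36·41+53)/56⌉ − ⌈(35·41+53)/56⌉ = ⌈1529/56⌉ − ⌈1488/56⌉ = 28 − 27 = 1
n=36: ⌈(37·41+53)/56⌉ − ⌈(36·41+53)/56⌉ = ⌈1570/56⌉ − ⌈1529/56⌉ = 29 − 28 = 1
n=37: ⌈(38·41+53)/56⌉ − ⌈(37·41+53)/56⌉ = ⌈1611/56⌉ − ⌈1570/56⌉ = 29 − 29 = 0
n=38: ⌈(39·41+53)/56⌉ − ⌈(38·41+53)/56⌉ = ⌈1652/56⌉ − ⌈1611/56⌉ = 30 − 29 = 1
n=39: ⌈(40·41+53)/56⌉ − ⌈(39·41+53)/56⌉ = ⌈1693/56⌉ − ⌈1652/56⌉ = 31 − 30 = 1
n=40: ⌈(41·41+53)/56⌉ − ⌈(40·41+53)/56⌉ = ⌈1734/56⌉ − ⌈1693/56⌉ = 31 − 31 = 0
n=41: ⌈(42·41+53)/56⌉ − ⌈(41·41+53)/56⌉ = ⌈1775/56⌉ − ⌈1734/56⌉ = 32 − 31 = 1
n=42: ⌈(43·41+53)/56⌉ − ⌈(42·41+53)/56⌉ = ⌈1816/56⌉ − ⌈1775/56⌉ = 33 − 32 = 1
n=43: ⌈(44·41+53)/56⌉ − ⌈(43·41+53)/56⌉ = ⌈1857/56⌉ − ⌈1816/56⌉ = 34 − 33 = 1
n=44: ⌈(45·41+53)/56⌉ − ⌈(44·41+53)/56⌉ = ⌈1898/56⌉ − ⌈1857/56⌉ = 34 − 34 = 0
n=45: ⌈(46·41+53)/56⌉ − ⌈(45·41+53)/56⌉ = ⌈1939/56⌉ − ⌈1898/56⌉ = 35 − 34 = 1
n=46: ⌈(47·41+53)/56⌉ − ⌈(46·41+53)/56⌉ = ⌈1980/56⌉ − ⌈1939/56⌉ = 36 − 35 = 1
n=47: ⌈(48·41+53)/56⌉ − ⌈(47·41+53)/56⌉ = ⌈2021/56⌉ − ⌈1980/56⌉ = 37 − 36 = 1
n=48: ⌈(49·41+53)/56⌉ − ⌈(48·41+53)/56⌉ = ⌈2062/56⌉ − ⌈2021/56⌉ = 37 − 37 = 0
n=49: ⌈(50·41+53)/56⌉ − ⌈(49·41+53)/56⌉ = ⌈2103/56⌉ − ⌈2062/56⌉ = 38 − 37 = 1
n=50: ⌈(51·41+53)/56⌉ − ⌈(50·41+53)/56⌉ = ⌈2144/56⌉ − ⌈2103/56⌉ = 39 − 38 = 1
n=51: ⌈(52·41+53)/56⌉ − ⌈(51·41+53)/56⌉ = ⌈2185/56⌉ − ⌈2144/56⌉ = 40 − 39 = 1
n=52: ⌈(53·41+53)/56⌉ − ⌈(52·41+53)/56⌉ = ⌈2226/56⌉ − ⌈2185/56⌉ = 40 − 40 = 0
n=53: ⌈(54·41+53)/56⌉ − ⌈(53·41+53)/56⌉ = ⌈2267/56⌉ − ⌈2226/56⌉ = 41 − 40 = 1
n=54: ⌈(55·41+53)/56⌉ − ⌈(54·41+53)/56⌉ = ⌈2308/56⌉ − ⌈2267/56⌉ = 42 − 41 = 1
n=55: ⌈(56·41+53)/56⌉ − ⌈(55·41+53)/56⌉ = ⌈2349/56⌉ − ⌈2308/56⌉ = 42 − 42 = 0
n=56: ⌈(57·41+53)/56⌉ − ⌈(56·41+53)/56⌉ = ⌈2390/56⌉ − ⌈2349/56⌉ = 43 − 42 = 1
n=57: ⌈(58·41+53)/56⌉ − ⌈(57·41+53)/56⌉ = ⌈2431/56⌉ − ⌈2390/56⌉ = 44 − 43 = 1
n=58: ⌈(59·41+53)/56⌉ − ⌈(58·41+53)/56⌉ = ⌈2472/56⌉ − ⌈2431/56⌉ = 45 − 44 = 1
n=59: ⌈(60·41+53)/56⌉ − ⌈(59·41+53)/56⌉ = ⌈2513/56⌉ − ⌈2472/56⌉ = 45 − 45 = 0
n=60: ⌈(61·41+53)/56⌉ − ⌈(60·41+53)/56⌉ = ⌈2554/56⌉ − ⌈2513/56⌉ = 46 − 45 = 1
n=61: ⌈(62·41+53)/56⌉ − ⌈(61·41+53)/56⌉ = ⌈2595/56⌉ − ⌈2554/56⌉ = 47 − 46 = 1
n=62: ⌈(63·41+53)/56⌉ − ⌈(62·41+53)/56⌉ = ⌈2636/56⌉ − ⌈2595/56⌉ = 48 − 47 = 1
n=63: ⌈(64·41+53)/56⌉ − ⌈(63·41+53)/56⌉ = ⌈2677/56⌉ − ⌈2636/56⌉ = 48 − 48 = 0
n=64: ⌈(65·41+53)/56⌉ − ⌈(64·41+53)/56⌉ = ⌈2718/56⌉ − ⌈2677/56⌉ = 49 − 48 = 1
n=65: ⌈(66·41+53)/56⌉ − ⌈(65·41+53)/56⌉ = ⌈2759/56⌉ − ⌈2718/56⌉ = 50 − 49 = 1
n=66: ⌈(67·41+53)/56⌉ − ⌈(66·41+53)/56⌉ = ⌈2800/56⌉ − ⌈2759/56⌉ = 50 − 50 = 0
n=67: ⌈(68·41+53)/56⌉ − ⌈(67·41+53)/56⌉ = ⌈2841/56⌉ − ⌈2800/56⌉ = 51 − 50 = 1
n=68: ⌈(69·41+53)/56⌉ − ⌈(68·41+53)/56⌉ = ⌈2882/56⌉ − ⌈2841/56⌉ = 52 − 51 = 1
n=69: ⌈(70·41+53)/56⌉ − ⌈(69·41+53)/56⌉ = ⌈2923/56⌉ − ⌈2882/56⌉ = 53 − 52 = 1
n=70: ⌈(71·41+53)/56⌉ − ⌈(70·41+53)/56⌉ = ⌈2964/56⌉ − ⌈2923/56⌉ = 53 − 53 = 0
n=71: ⌈(72·41+53)/56⌉ − ⌈(71·41+53)/56⌉ = ⌈3005/56⌉ − ⌈2964/56⌉ = 54 − 53 = 1
n=72: ⌈(73·41+53)/56⌉ − ⌈(72·41+53)/56⌉ = ⌈3046/56⌉ − ⌈3005/56⌉ = 55 − 54 = 1
n=73: ⌈(74·41+53)/56⌉ − ⌈(73·41+53)/56⌉ = ⌈3087/56⌉ − ⌈3046/56⌉ = 56 − 55 = 1
n=74: ⌈(75·41+53)/56⌉ − ⌈(74·41+53)/56⌉ = ⌈3128/56⌉ − ⌈3087/56⌉ = 56 − 56 = 0
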